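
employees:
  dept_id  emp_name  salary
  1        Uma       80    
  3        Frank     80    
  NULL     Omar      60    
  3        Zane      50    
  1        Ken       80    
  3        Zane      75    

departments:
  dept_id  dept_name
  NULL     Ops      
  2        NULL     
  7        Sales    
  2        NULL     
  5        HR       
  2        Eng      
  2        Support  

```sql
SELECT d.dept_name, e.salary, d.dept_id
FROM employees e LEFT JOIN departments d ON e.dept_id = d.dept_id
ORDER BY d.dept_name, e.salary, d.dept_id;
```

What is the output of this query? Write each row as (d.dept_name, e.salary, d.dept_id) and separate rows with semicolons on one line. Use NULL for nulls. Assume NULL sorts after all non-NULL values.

(NULL, 50, NULL); (NULL, 60, NULL); (NULL, 75, NULL); (NULL, 80, NULL); (NULL, 80, NULL); (NULL, 80, NULL)

LEFT JOIN keeps every row from `employees`; unmatched rows get NULL for `departments`'s columns.
Matching on e.dept_id = d.dept_id. A NULL in a compared column never satisfies the condition.
- e[0] dept_id=1 → no match; kept with NULLs on the d side.
- e[1] dept_id=3 → no match; kept with NULLs on the d side.
- e[2] dept_id=NULL → no match; kept with NULLs on the d side.
- e[3] dept_id=3 → no match; kept with NULLs on the d side.
- e[4] dept_id=1 → no match; kept with NULLs on the d side.
- e[5] dept_id=3 → no match; kept with NULLs on the d side.
After projecting and ordering:
d.dept_name | e.salary | d.dept_id
NULL | 50 | NULL
NULL | 60 | NULL
NULL | 75 | NULL
NULL | 80 | NULL
NULL | 80 | NULL
NULL | 80 | NULL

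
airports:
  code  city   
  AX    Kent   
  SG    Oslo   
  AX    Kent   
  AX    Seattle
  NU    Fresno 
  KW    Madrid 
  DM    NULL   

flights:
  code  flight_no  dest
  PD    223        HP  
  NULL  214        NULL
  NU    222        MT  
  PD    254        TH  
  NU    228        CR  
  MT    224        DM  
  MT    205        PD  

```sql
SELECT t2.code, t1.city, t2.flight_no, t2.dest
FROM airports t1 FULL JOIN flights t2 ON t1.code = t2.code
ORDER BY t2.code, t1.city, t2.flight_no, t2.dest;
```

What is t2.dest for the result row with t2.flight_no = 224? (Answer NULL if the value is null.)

FULL OUTER JOIN keeps every row from both sides; unmatched rows get NULL for the other side's columns.
Matching on t1.code = t2.code. A NULL in a compared column never satisfies the condition.
- t1 (code=AX) has no partner → padded with NULL.
- t1 (code=SG) has no partner → padded with NULL.
- t1 (code=AX) has no partner → padded with NULL.
- t1 (code=AX) has no partner → padded with NULL.
- t1 (code=NU) pairs with 2 row(s) of t2.
- t1 (code=KW) has no partner → padded with NULL.
- t1 (code=DM) has no partner → padded with NULL.
- plus 5 unmatched t2 row(s), each kept with NULL t1 columns.

DM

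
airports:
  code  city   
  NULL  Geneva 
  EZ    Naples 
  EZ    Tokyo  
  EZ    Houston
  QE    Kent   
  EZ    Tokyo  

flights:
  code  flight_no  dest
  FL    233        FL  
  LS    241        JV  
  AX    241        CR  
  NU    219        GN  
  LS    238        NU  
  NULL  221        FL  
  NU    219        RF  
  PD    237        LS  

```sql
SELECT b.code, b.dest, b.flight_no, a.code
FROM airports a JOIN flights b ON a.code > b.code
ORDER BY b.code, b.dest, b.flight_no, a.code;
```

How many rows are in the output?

11

INNER JOIN keeps only pairs where the ON condition holds.
Matching on a.code > b.code. A NULL in a compared column never satisfies the condition.
Matched pairs: 11.
Total: 11 rows.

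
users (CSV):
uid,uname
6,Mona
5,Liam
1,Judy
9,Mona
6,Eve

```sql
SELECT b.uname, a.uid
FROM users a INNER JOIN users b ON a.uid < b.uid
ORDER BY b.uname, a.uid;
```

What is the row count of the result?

9

INNER JOIN keeps only pairs where the ON condition holds.
Matching on a.uid < b.uid.
- uid=6: 1 matching b row(s), so 1 row(s) emitted.
- uid=5: 3 matching b row(s), so 3 row(s) emitted.
- uid=1: 4 matching b row(s), so 4 row(s) emitted.
- uid=9: no matching b row, dropped.
- uid=6: 1 matching b row(s), so 1 row(s) emitted.
Total: 9 rows.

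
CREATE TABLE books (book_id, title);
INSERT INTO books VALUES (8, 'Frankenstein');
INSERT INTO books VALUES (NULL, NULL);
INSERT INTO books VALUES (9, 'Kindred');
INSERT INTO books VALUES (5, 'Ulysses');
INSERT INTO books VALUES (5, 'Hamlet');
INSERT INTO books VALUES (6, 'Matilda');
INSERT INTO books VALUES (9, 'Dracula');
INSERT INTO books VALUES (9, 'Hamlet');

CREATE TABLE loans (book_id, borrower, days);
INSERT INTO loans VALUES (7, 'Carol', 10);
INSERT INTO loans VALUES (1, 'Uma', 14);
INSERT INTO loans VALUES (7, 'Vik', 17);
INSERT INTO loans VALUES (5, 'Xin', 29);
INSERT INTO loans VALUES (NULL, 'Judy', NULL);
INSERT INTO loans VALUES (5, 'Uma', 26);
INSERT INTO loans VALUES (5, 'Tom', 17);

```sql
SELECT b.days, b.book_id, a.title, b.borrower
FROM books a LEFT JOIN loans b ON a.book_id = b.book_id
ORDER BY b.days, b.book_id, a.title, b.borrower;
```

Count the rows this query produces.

LEFT JOIN keeps every row from `books`; unmatched rows get NULL for `loans`'s columns.
Matching on a.book_id = b.book_id. A NULL in a compared column never satisfies the condition.
Matched pairs: 6; unmatched a rows kept: 6.
Total: 6 matched + 6 padded = 12 rows.

12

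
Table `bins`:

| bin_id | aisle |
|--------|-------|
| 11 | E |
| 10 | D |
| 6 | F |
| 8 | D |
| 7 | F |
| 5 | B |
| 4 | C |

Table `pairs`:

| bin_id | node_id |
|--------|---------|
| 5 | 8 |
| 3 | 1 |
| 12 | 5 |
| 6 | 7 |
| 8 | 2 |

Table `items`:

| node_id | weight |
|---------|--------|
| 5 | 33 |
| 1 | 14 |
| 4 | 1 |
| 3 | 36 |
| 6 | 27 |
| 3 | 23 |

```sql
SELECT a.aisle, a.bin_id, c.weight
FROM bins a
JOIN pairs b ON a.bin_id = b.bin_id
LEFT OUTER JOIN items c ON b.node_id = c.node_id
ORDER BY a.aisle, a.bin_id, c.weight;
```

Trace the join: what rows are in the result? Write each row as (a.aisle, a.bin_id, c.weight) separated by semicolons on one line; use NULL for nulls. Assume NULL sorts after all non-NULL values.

(B, 5, NULL); (D, 8, NULL); (F, 6, NULL)

Step 1 — a INNER JOIN b on bin_id → 3 row(s).
Then LEFT JOIN `items c` on node_id: each of those 3 rows is kept; rows whose b.node_id has no match in c get NULL for c's columns.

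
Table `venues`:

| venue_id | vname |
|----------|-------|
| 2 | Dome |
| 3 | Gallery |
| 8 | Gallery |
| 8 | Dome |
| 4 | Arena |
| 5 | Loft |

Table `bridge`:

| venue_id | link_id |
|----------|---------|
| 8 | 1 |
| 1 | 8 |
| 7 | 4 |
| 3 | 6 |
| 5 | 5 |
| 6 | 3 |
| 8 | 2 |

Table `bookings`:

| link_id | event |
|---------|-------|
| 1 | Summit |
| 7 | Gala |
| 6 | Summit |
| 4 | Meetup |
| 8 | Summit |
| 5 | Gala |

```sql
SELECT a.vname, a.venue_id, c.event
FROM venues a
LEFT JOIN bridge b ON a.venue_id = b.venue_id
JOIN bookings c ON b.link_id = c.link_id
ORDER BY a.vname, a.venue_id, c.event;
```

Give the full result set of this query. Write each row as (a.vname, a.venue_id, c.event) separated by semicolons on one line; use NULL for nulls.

Step 1 — a LEFT JOIN b on venue_id → 8 row(s).
Then INNER JOIN `bookings c` on link_id: keep only rows whose b.link_id appears in c.

(Dome, 8, Summit); (Gallery, 3, Summit); (Gallery, 8, Summit); (Loft, 5, Gala)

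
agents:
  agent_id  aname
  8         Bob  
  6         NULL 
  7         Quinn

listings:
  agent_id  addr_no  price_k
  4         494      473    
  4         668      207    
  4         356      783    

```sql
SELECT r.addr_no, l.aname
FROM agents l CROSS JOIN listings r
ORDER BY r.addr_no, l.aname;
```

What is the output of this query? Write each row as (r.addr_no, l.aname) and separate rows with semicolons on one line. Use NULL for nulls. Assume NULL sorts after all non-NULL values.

CROSS JOIN pairs every row of `agents` with every row of `listings`: 3 × 3 = 9 rows.
After projecting and ordering:
r.addr_no | l.aname
356 | Bob
356 | Quinn
356 | NULL
494 | Bob
494 | Quinn
494 | NULL
668 | Bob
668 | Quinn
668 | NULL

(356, Bob); (356, Quinn); (356, NULL); (494, Bob); (494, Quinn); (494, NULL); (668, Bob); (668, Quinn); (668, NULL)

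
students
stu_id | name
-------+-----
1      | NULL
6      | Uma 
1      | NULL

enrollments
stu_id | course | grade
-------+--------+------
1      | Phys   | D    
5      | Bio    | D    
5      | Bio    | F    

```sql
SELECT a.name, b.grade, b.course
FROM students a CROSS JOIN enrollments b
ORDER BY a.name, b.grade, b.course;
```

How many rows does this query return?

CROSS JOIN pairs every row of `students` with every row of `enrollments`: 3 × 3 = 9 rows.

9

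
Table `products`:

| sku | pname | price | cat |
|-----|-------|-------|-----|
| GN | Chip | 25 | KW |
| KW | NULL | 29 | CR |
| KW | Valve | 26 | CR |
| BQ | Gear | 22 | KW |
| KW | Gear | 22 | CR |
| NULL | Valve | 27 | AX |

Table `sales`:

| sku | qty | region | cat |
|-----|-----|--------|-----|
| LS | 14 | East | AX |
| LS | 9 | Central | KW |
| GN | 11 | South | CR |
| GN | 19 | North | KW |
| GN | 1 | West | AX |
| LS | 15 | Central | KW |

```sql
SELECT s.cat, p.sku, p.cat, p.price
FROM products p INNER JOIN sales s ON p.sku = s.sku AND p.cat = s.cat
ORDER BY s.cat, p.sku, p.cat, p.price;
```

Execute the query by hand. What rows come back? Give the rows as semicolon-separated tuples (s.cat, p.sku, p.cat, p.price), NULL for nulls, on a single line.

INNER JOIN keeps only pairs where the ON condition holds.
Matching on p.sku = s.sku AND p.cat = s.cat. A NULL in a compared column never satisfies the condition.
- p (sku=GN, cat=KW) pairs with 1 row(s) of s.
- p (sku=KW, cat=CR) has no partner → excluded.
- p (sku=KW, cat=CR) has no partner → excluded.
- p (sku=BQ, cat=KW) has no partner → excluded.
- p (sku=KW, cat=CR) has no partner → excluded.
- p (sku=NULL, cat=AX) has no partner → excluded.
After projecting and ordering:
s.cat | p.sku | p.cat | p.price
KW | GN | KW | 25

(KW, GN, KW, 25)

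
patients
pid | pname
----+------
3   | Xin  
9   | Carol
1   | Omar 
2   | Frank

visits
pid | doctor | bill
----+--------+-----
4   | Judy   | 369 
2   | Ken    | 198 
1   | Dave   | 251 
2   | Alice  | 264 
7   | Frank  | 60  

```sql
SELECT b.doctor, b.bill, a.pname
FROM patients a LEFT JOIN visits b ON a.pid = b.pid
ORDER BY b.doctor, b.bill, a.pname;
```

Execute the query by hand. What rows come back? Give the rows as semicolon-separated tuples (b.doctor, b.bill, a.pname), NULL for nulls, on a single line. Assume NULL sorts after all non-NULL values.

LEFT JOIN keeps every row from `patients`; unmatched rows get NULL for `visits`'s columns.
Matching on a.pid = b.pid.
Matched pairs: 3; unmatched a rows kept: 2.

(Alice, 264, Frank); (Dave, 251, Omar); (Ken, 198, Frank); (NULL, NULL, Carol); (NULL, NULL, Xin)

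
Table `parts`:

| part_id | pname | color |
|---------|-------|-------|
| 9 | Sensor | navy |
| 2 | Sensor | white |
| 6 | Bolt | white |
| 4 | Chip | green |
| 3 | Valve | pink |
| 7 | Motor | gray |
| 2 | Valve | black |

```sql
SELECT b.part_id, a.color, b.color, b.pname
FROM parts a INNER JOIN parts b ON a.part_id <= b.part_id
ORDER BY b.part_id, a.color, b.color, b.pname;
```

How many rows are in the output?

INNER JOIN keeps only pairs where the ON condition holds.
Matching on a.part_id <= b.part_id.
- a (part_id=9) pairs with 1 row(s) of b.
- a (part_id=2) pairs with 7 row(s) of b.
- a (part_id=6) pairs with 3 row(s) of b.
- a (part_id=4) pairs with 4 row(s) of b.
- a (part_id=3) pairs with 5 row(s) of b.
- a (part_id=7) pairs with 2 row(s) of b.
- a (part_id=2) pairs with 7 row(s) of b.
Total: 29 rows.

29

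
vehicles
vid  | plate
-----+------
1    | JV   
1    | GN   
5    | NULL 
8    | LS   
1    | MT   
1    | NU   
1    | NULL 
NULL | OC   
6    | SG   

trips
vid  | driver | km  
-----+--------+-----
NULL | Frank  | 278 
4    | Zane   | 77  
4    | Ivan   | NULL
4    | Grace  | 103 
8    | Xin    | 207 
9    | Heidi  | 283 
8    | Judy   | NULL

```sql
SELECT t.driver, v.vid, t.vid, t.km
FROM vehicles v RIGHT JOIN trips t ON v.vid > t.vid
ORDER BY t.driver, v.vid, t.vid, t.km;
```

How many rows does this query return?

RIGHT JOIN keeps every row from `trips`; unmatched rows get NULL for `vehicles`'s columns.
Matching on v.vid > t.vid. A NULL in a compared column never satisfies the condition.
- v row (vid=1): no match.
- v row (vid=1): no match.
- v row (vid=5): matches 3 t row(s) → 3 output row(s).
- v row (vid=8): matches 3 t row(s) → 3 output row(s).
- v row (vid=1): no match.
- v row (vid=1): no match.
- v row (vid=1): no match.
- v row (vid=NULL): no match.
- v row (vid=6): matches 3 t row(s) → 3 output row(s).
- 4 row(s) from t found no v partner → padded with NULL.
Total: 9 matched + 4 padded = 13 rows.

13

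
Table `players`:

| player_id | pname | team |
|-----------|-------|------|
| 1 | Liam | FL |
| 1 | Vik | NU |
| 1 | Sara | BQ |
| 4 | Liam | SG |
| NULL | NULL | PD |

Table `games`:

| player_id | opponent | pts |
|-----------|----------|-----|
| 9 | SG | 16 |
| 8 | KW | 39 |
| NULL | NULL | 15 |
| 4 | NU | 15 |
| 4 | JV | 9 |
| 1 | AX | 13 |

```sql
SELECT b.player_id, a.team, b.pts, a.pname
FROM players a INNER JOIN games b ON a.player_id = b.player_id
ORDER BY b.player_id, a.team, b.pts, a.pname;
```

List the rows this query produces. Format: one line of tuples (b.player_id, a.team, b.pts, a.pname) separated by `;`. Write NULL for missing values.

INNER JOIN keeps only pairs where the ON condition holds.
Matching on a.player_id = b.player_id. A NULL in a compared column never satisfies the condition.
Matched pairs: 5.

(1, BQ, 13, Sara); (1, FL, 13, Liam); (1, NU, 13, Vik); (4, SG, 9, Liam); (4, SG, 15, Liam)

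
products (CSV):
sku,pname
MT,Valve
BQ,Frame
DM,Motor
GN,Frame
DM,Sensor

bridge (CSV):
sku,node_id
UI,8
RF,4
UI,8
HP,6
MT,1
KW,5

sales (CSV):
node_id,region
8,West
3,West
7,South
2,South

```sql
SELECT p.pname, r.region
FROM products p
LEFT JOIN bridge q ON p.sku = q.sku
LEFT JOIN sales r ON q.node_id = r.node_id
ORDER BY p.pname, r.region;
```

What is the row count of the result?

Joins associate left-to-right: products LEFT JOIN bridge on sku gives 5 intermediate row(s).
Then LEFT JOIN `sales r` on node_id: each of those 5 rows is kept; rows whose q.node_id has no match in r get NULL for r's columns.
Result: 5 row(s).

5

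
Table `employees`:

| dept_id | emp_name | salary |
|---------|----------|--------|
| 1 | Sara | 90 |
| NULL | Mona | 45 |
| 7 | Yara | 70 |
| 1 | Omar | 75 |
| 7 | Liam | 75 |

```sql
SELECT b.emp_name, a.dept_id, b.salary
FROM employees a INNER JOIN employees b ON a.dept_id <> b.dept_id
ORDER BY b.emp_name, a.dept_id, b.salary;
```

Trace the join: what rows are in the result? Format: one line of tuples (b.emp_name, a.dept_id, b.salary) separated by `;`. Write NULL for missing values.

(Liam, 1, 75); (Liam, 1, 75); (Omar, 7, 75); (Omar, 7, 75); (Sara, 7, 90); (Sara, 7, 90); (Yara, 1, 70); (Yara, 1, 70)

INNER JOIN keeps only pairs where the ON condition holds.
Matching on a.dept_id <> b.dept_id. A NULL in a compared column never satisfies the condition.
- a row (dept_id=1): matches 2 b row(s) → 2 output row(s).
- a row (dept_id=NULL): no match → dropped.
- a row (dept_id=7): matches 2 b row(s) → 2 output row(s).
- a row (dept_id=1): matches 2 b row(s) → 2 output row(s).
- a row (dept_id=7): matches 2 b row(s) → 2 output row(s).
After projecting and ordering:
b.emp_name | a.dept_id | b.salary
Liam | 1 | 75
Liam | 1 | 75
Omar | 7 | 75
Omar | 7 | 75
Sara | 7 | 90
Sara | 7 | 90
Yara | 1 | 70
Yara | 1 | 70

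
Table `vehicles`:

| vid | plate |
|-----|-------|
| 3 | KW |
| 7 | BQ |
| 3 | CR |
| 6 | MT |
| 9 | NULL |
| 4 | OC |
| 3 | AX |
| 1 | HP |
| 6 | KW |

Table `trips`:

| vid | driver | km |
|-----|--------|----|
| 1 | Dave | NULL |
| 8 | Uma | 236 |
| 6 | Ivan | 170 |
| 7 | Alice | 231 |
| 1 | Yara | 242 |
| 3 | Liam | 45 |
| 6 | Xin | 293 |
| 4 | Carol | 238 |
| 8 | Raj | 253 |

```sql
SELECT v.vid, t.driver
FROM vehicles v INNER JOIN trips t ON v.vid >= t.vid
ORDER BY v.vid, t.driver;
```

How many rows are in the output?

INNER JOIN keeps only pairs where the ON condition holds.
Matching on v.vid >= t.vid.
- v row (vid=3): matches 3 t row(s) → 3 output row(s).
- v row (vid=7): matches 7 t row(s) → 7 output row(s).
- v row (vid=3): matches 3 t row(s) → 3 output row(s).
- v row (vid=6): matches 6 t row(s) → 6 output row(s).
- v row (vid=9): matches 9 t row(s) → 9 output row(s).
- v row (vid=4): matches 4 t row(s) → 4 output row(s).
- v row (vid=3): matches 3 t row(s) → 3 output row(s).
- v row (vid=1): matches 2 t row(s) → 2 output row(s).
- v row (vid=6): matches 6 t row(s) → 6 output row(s).
Total: 43 rows.

43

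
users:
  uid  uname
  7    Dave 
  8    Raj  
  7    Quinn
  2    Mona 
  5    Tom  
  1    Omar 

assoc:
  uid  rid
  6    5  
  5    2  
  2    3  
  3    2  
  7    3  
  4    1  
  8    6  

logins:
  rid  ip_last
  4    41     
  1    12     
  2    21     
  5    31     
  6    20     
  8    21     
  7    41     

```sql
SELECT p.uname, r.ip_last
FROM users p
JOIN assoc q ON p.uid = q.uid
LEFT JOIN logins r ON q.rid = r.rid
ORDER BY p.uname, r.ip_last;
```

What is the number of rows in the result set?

Step 1 — p INNER JOIN q on uid → 5 row(s).
Then LEFT JOIN `logins r` on rid: each of those 5 rows is kept; rows whose q.rid has no match in r get NULL for r's columns.
Result: 5 row(s).

5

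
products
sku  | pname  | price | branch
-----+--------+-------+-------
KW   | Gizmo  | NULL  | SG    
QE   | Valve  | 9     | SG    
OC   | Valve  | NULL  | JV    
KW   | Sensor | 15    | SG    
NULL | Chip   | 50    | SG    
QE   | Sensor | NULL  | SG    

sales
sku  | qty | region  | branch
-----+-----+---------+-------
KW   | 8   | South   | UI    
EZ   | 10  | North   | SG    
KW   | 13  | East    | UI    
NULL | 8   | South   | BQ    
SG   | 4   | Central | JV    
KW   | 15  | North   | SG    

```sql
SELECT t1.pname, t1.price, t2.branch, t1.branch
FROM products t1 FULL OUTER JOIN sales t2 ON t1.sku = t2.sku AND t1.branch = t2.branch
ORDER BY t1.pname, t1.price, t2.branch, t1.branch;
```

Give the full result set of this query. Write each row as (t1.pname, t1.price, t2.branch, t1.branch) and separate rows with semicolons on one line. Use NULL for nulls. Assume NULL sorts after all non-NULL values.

FULL OUTER JOIN keeps every row from both sides; unmatched rows get NULL for the other side's columns.
Matching on t1.sku = t2.sku AND t1.branch = t2.branch. A NULL in a compared column never satisfies the condition.
- t1[0] sku=KW, branch=SG → 1 match(es) in t2 → 1 row(s).
- t1[1] sku=QE, branch=SG → no match; kept with NULLs on the t2 side.
- t1[2] sku=OC, branch=JV → no match; kept with NULLs on the t2 side.
- t1[3] sku=KW, branch=SG → 1 match(es) in t2 → 1 row(s).
- t1[4] sku=NULL, branch=SG → no match; kept with NULLs on the t2 side.
- t1[5] sku=QE, branch=SG → no match; kept with NULLs on the t2 side.
- plus 5 unmatched t2 row(s), each kept with NULL t1 columns.

(Chip, 50, NULL, SG); (Gizmo, NULL, SG, SG); (Sensor, 15, SG, SG); (Sensor, NULL, NULL, SG); (Valve, 9, NULL, SG); (Valve, NULL, NULL, JV); (NULL, NULL, BQ, NULL); (NULL, NULL, JV, NULL); (NULL, NULL, SG, NULL); (NULL, NULL, UI, NULL); (NULL, NULL, UI, NULL)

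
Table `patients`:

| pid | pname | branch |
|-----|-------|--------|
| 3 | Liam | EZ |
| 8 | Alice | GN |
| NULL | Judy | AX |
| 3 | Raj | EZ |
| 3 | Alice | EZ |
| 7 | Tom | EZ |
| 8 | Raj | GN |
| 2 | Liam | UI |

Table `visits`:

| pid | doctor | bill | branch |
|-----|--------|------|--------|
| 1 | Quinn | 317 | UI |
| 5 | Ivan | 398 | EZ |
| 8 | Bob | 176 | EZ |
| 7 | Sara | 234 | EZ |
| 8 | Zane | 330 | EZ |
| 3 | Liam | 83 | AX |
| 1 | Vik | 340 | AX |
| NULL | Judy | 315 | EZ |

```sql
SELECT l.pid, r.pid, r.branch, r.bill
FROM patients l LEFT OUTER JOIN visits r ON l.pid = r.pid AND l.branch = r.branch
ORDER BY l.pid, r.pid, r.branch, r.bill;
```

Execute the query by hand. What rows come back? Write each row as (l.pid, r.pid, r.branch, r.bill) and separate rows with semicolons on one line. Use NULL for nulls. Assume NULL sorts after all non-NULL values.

(2, NULL, NULL, NULL); (3, NULL, NULL, NULL); (3, NULL, NULL, NULL); (3, NULL, NULL, NULL); (7, 7, EZ, 234); (8, NULL, NULL, NULL); (8, NULL, NULL, NULL); (NULL, NULL, NULL, NULL)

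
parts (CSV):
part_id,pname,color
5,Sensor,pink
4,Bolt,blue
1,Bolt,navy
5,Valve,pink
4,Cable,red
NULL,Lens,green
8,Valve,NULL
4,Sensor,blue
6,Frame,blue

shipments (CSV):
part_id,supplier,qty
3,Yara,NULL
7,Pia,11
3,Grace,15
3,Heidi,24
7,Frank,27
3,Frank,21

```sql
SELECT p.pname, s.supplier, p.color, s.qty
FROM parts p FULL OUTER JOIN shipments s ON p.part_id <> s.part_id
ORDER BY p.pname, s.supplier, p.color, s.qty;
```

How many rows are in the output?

49

FULL OUTER JOIN keeps every row from both sides; unmatched rows get NULL for the other side's columns.
Matching on p.part_id <> s.part_id. A NULL in a compared column never satisfies the condition.
Matched pairs: 48; unmatched p rows kept: 1; unmatched s rows kept: 0.
Total: 48 matched + 1 padded = 49 rows.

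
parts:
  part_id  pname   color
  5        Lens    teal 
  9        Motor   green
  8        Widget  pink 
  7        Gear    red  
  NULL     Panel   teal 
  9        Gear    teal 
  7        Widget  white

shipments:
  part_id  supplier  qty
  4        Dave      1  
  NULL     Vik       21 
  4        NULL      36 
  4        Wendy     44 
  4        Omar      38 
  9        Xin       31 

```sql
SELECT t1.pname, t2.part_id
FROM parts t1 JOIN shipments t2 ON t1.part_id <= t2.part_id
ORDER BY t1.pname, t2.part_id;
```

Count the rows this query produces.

6

INNER JOIN keeps only pairs where the ON condition holds.
Matching on t1.part_id <= t2.part_id. A NULL in a compared column never satisfies the condition.
Matched pairs: 6.
Total: 6 rows.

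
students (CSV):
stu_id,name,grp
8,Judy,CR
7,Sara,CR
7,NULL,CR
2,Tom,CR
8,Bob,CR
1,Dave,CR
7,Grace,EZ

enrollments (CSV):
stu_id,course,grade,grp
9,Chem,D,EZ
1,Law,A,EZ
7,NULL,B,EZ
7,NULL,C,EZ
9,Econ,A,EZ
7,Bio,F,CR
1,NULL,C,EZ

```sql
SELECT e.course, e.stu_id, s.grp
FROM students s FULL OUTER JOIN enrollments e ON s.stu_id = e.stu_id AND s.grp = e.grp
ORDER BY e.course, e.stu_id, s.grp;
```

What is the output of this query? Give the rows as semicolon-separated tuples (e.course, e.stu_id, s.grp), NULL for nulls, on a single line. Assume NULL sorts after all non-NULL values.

(Bio, 7, CR); (Bio, 7, CR); (Chem, 9, NULL); (Econ, 9, NULL); (Law, 1, NULL); (NULL, 1, NULL); (NULL, 7, EZ); (NULL, 7, EZ); (NULL, NULL, CR); (NULL, NULL, CR); (NULL, NULL, CR); (NULL, NULL, CR)

FULL OUTER JOIN keeps every row from both sides; unmatched rows get NULL for the other side's columns.
Matching on s.stu_id = e.stu_id AND s.grp = e.grp.
- s (stu_id=8, grp=CR) has no partner → padded with NULL.
- s (stu_id=7, grp=CR) pairs with 1 row(s) of e.
- s (stu_id=7, grp=CR) pairs with 1 row(s) of e.
- s (stu_id=2, grp=CR) has no partner → padded with NULL.
- s (stu_id=8, grp=CR) has no partner → padded with NULL.
- s (stu_id=1, grp=CR) has no partner → padded with NULL.
- s (stu_id=7, grp=EZ) pairs with 2 row(s) of e.
- 4 e row(s) had no s match → kept, s columns NULL.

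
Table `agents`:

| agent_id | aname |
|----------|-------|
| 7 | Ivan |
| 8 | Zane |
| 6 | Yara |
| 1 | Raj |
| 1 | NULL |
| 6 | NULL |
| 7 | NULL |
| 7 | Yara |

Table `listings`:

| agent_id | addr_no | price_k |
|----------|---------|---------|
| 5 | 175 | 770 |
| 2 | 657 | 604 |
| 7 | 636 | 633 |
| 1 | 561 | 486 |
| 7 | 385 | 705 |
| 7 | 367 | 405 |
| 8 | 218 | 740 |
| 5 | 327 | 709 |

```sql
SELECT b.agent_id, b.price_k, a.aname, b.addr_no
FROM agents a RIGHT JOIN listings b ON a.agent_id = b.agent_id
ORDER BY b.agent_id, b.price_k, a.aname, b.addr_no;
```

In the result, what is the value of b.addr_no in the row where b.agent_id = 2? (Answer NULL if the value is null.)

RIGHT JOIN keeps every row from `listings`; unmatched rows get NULL for `agents`'s columns.
Matching on a.agent_id = b.agent_id.
- a (agent_id=7) pairs with 3 row(s) of b.
- a (agent_id=8) pairs with 1 row(s) of b.
- a (agent_id=6) has no partner in b.
- a (agent_id=1) pairs with 1 row(s) of b.
- a (agent_id=1) pairs with 1 row(s) of b.
- a (agent_id=6) has no partner in b.
- a (agent_id=7) pairs with 3 row(s) of b.
- a (agent_id=7) pairs with 3 row(s) of b.
- 3 b row(s) had no a match → kept, a columns NULL.

657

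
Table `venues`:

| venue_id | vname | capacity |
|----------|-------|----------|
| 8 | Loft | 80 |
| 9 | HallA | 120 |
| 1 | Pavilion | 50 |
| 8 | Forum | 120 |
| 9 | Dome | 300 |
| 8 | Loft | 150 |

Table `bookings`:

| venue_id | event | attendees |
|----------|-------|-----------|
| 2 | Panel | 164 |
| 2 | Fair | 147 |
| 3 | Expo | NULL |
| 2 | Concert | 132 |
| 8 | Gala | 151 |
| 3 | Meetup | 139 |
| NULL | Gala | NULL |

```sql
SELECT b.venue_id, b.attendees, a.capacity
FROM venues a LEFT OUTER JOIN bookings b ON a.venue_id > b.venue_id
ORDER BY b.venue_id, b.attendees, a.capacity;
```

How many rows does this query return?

28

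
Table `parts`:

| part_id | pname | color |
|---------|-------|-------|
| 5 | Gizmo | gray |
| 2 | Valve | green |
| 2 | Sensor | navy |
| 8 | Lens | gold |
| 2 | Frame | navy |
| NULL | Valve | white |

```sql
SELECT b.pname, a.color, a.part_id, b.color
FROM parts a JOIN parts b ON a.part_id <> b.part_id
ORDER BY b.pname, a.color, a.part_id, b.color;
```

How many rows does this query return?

14

INNER JOIN keeps only pairs where the ON condition holds.
Matching on a.part_id <> b.part_id. A NULL in a compared column never satisfies the condition.
Matched pairs: 14.
Total: 14 rows.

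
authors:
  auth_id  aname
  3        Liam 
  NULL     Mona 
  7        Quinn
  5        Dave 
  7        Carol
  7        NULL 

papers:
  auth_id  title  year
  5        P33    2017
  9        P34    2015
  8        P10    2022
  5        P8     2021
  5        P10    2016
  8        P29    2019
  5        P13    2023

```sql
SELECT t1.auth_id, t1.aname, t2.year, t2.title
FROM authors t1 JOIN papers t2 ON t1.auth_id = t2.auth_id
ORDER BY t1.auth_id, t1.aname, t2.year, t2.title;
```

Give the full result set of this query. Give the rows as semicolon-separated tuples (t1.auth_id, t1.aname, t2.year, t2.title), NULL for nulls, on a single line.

INNER JOIN keeps only pairs where the ON condition holds.
Matching on t1.auth_id = t2.auth_id. A NULL in a compared column never satisfies the condition.
Matched pairs: 4.

(5, Dave, 2016, P10); (5, Dave, 2017, P33); (5, Dave, 2021, P8); (5, Dave, 2023, P13)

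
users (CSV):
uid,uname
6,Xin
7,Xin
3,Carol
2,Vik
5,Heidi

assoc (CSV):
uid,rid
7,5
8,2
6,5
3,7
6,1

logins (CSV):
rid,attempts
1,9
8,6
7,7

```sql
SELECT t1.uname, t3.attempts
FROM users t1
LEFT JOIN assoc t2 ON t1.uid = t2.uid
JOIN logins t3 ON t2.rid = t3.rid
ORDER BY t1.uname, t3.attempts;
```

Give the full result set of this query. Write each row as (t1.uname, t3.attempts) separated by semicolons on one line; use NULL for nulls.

Step 1 — t1 LEFT JOIN t2 on uid → 6 row(s).
Then INNER JOIN `logins t3` on rid: keep only rows whose t2.rid appears in t3.

(Carol, 7); (Xin, 9)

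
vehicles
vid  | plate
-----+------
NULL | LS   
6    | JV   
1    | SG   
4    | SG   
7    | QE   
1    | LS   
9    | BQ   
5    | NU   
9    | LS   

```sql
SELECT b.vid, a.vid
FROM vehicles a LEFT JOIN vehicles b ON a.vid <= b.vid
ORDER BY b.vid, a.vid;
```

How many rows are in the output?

39

LEFT JOIN keeps every row from `vehicles a`; unmatched rows get NULL for `vehicles b`'s columns.
Matching on a.vid <= b.vid. A NULL in a compared column never satisfies the condition.
Matched pairs: 38; unmatched a rows kept: 1.
Total: 38 matched + 1 padded = 39 rows.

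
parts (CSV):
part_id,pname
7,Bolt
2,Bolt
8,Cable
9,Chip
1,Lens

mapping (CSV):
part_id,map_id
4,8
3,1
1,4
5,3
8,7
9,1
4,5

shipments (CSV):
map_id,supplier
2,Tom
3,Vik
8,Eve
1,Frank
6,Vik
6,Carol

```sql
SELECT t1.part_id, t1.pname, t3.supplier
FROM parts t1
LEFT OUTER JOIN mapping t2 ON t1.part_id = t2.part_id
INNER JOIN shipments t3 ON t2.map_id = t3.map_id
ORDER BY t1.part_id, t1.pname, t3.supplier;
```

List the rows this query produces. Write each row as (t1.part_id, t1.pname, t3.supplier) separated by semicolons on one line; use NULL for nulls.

Joins associate left-to-right: parts LEFT JOIN mapping on part_id gives 5 intermediate row(s).
Then INNER JOIN `shipments t3` on map_id: keep only rows whose t2.map_id appears in t3.

(9, Chip, Frank)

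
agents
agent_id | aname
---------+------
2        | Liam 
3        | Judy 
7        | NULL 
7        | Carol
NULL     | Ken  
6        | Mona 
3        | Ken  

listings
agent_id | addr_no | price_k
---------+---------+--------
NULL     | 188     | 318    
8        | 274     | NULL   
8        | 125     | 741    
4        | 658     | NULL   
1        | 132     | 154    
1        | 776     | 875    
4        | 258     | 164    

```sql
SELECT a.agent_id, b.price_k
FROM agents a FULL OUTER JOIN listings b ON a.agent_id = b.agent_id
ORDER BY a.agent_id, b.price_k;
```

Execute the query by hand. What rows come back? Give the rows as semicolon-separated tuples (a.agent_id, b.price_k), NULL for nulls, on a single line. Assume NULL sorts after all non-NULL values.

(2, NULL); (3, NULL); (3, NULL); (6, NULL); (7, NULL); (7, NULL); (NULL, 154); (NULL, 164); (NULL, 318); (NULL, 741); (NULL, 875); (NULL, NULL); (NULL, NULL); (NULL, NULL)

FULL OUTER JOIN keeps every row from both sides; unmatched rows get NULL for the other side's columns.
Matching on a.agent_id = b.agent_id. A NULL in a compared column never satisfies the condition.
- a row (agent_id=2): no match → kept, b columns NULL.
- a row (agent_id=3): no match → kept, b columns NULL.
- a row (agent_id=7): no match → kept, b columns NULL.
- a row (agent_id=7): no match → kept, b columns NULL.
- a row (agent_id=NULL): no match → kept, b columns NULL.
- a row (agent_id=6): no match → kept, b columns NULL.
- a row (agent_id=3): no match → kept, b columns NULL.
- 7 row(s) from b found no a partner → padded with NULL.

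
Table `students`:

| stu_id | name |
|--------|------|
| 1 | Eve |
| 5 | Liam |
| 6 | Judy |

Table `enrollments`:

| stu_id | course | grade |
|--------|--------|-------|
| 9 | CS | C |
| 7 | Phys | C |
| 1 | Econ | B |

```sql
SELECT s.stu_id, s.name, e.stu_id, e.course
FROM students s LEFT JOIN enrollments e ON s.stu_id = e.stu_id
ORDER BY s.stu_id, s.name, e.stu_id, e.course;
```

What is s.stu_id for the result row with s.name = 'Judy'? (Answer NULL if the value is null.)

6

LEFT JOIN keeps every row from `students`; unmatched rows get NULL for `enrollments`'s columns.
Matching on s.stu_id = e.stu_id.
- s row (stu_id=1): matches 1 e row(s) → 1 output row(s).
- s row (stu_id=5): no match → kept, e columns NULL.
- s row (stu_id=6): no match → kept, e columns NULL.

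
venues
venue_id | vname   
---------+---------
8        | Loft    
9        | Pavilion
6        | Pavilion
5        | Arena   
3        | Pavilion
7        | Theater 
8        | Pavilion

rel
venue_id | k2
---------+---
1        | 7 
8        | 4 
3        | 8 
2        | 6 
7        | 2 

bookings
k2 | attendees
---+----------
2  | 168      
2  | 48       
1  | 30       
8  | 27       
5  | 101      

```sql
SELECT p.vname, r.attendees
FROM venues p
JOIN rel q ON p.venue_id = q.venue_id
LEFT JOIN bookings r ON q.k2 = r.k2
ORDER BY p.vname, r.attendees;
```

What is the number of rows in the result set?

5

Joins associate left-to-right: venues INNER JOIN rel on venue_id gives 4 intermediate row(s).
Then LEFT JOIN `bookings r` on k2: each of those 4 rows is kept; rows whose q.k2 has no match in r get NULL for r's columns.
Result: 5 row(s).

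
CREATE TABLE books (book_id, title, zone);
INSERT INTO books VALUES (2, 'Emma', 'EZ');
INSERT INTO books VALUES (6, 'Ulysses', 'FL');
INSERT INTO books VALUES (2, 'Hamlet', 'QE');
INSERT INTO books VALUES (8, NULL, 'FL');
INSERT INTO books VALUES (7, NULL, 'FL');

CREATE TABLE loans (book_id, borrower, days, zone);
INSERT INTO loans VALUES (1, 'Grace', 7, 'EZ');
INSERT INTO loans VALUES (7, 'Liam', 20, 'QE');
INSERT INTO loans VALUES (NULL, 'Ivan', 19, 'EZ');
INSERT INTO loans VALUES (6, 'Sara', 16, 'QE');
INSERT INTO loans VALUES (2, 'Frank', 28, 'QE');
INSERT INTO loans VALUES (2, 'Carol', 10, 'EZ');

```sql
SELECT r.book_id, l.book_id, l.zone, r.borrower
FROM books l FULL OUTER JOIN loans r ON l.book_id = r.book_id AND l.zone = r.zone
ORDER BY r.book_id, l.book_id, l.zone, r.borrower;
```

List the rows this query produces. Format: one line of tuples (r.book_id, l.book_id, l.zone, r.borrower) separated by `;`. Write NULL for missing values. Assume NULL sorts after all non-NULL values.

FULL OUTER JOIN keeps every row from both sides; unmatched rows get NULL for the other side's columns.
Matching on l.book_id = r.book_id AND l.zone = r.zone. A NULL in a compared column never satisfies the condition.
- book_id=2, zone=EZ: 1 matching r row(s), so 1 row(s) emitted.
- book_id=6, zone=FL: no r row matches, row kept with r columns NULL.
- book_id=2, zone=QE: 1 matching r row(s), so 1 row(s) emitted.
- book_id=8, zone=FL: no r row matches, row kept with r columns NULL.
- book_id=7, zone=FL: no r row matches, row kept with r columns NULL.
- 4 r row(s) had no l match → kept, l columns NULL.
After projecting and ordering:
r.book_id | l.book_id | l.zone | r.borrower
1 | NULL | NULL | Grace
2 | 2 | EZ | Carol
2 | 2 | QE | Frank
6 | NULL | NULL | Sara
7 | NULL | NULL | Liam
NULL | 6 | FL | NULL
NULL | 7 | FL | NULL
NULL | 8 | FL | NULL
NULL | NULL | NULL | Ivan

(1, NULL, NULL, Grace); (2, 2, EZ, Carol); (2, 2, QE, Frank); (6, NULL, NULL, Sara); (7, NULL, NULL, Liam); (NULL, 6, FL, NULL); (NULL, 7, FL, NULL); (NULL, 8, FL, NULL); (NULL, NULL, NULL, Ivan)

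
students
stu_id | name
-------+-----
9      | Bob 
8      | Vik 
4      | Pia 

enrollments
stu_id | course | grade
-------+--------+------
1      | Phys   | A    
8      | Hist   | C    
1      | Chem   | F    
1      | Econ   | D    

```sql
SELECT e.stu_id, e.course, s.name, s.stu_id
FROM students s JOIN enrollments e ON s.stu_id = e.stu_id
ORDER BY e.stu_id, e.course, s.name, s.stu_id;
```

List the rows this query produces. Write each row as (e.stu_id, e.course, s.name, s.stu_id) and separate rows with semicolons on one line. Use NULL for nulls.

INNER JOIN keeps only pairs where the ON condition holds.
Matching on s.stu_id = e.stu_id.
Matched pairs: 1.

(8, Hist, Vik, 8)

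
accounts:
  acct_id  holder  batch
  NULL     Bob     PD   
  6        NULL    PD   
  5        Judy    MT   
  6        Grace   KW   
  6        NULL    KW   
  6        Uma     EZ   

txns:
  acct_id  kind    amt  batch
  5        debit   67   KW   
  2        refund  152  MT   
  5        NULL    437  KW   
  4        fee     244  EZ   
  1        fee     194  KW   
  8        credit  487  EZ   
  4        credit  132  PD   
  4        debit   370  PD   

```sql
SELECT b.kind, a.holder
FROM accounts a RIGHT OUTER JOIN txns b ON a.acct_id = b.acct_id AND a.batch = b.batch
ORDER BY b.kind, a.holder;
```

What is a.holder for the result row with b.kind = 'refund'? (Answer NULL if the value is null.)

NULL

RIGHT JOIN keeps every row from `txns`; unmatched rows get NULL for `accounts`'s columns.
Matching on a.acct_id = b.acct_id AND a.batch = b.batch. A NULL in a compared column never satisfies the condition.
- a (acct_id=NULL, batch=PD) has no partner in b.
- a (acct_id=6, batch=PD) has no partner in b.
- a (acct_id=5, batch=MT) has no partner in b.
- a (acct_id=6, batch=KW) has no partner in b.
- a (acct_id=6, batch=KW) has no partner in b.
- a (acct_id=6, batch=EZ) has no partner in b.
- 8 b row(s) had no a match → kept, a columns NULL.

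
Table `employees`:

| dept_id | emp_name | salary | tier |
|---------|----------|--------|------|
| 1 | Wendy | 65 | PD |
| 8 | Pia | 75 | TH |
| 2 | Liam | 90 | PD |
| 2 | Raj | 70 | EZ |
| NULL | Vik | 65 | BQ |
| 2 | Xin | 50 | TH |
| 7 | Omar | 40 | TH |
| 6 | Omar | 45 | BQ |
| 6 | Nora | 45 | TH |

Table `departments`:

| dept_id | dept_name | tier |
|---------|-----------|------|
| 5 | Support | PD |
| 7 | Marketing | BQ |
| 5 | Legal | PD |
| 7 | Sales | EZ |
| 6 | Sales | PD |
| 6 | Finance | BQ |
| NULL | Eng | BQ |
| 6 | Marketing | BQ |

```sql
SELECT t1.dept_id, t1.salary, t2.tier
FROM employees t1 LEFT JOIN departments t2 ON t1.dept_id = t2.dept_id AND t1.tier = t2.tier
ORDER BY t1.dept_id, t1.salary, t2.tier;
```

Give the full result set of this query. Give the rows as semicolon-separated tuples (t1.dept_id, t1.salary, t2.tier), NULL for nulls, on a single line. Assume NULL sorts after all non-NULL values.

(1, 65, NULL); (2, 50, NULL); (2, 70, NULL); (2, 90, NULL); (6, 45, BQ); (6, 45, BQ); (6, 45, NULL); (7, 40, NULL); (8, 75, NULL); (NULL, 65, NULL)

LEFT JOIN keeps every row from `employees`; unmatched rows get NULL for `departments`'s columns.
Matching on t1.dept_id = t2.dept_id AND t1.tier = t2.tier. A NULL in a compared column never satisfies the condition.
- t1 row (dept_id=1, tier=PD): no match → kept, t2 columns NULL.
- t1 row (dept_id=8, tier=TH): no match → kept, t2 columns NULL.
- t1 row (dept_id=2, tier=PD): no match → kept, t2 columns NULL.
- t1 row (dept_id=2, tier=EZ): no match → kept, t2 columns NULL.
- t1 row (dept_id=NULL, tier=BQ): no match → kept, t2 columns NULL.
- t1 row (dept_id=2, tier=TH): no match → kept, t2 columns NULL.
- t1 row (dept_id=7, tier=TH): no match → kept, t2 columns NULL.
- t1 row (dept_id=6, tier=BQ): matches 2 t2 row(s) → 2 output row(s).
- t1 row (dept_id=6, tier=TH): no match → kept, t2 columns NULL.
After projecting and ordering:
t1.dept_id | t1.salary | t2.tier
1 | 65 | NULL
2 | 50 | NULL
2 | 70 | NULL
2 | 90 | NULL
6 | 45 | BQ
6 | 45 | BQ
6 | 45 | NULL
7 | 40 | NULL
8 | 75 | NULL
NULL | 65 | NULL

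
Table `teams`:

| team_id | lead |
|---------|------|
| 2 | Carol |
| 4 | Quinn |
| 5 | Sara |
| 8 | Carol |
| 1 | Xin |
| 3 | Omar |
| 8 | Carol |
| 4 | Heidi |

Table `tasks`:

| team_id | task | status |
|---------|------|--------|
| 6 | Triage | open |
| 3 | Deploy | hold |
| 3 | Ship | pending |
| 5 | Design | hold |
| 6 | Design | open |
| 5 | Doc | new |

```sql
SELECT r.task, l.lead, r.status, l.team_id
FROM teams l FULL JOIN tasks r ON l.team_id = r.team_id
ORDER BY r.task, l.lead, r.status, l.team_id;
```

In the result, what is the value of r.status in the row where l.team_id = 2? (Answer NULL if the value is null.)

NULL

FULL OUTER JOIN keeps every row from both sides; unmatched rows get NULL for the other side's columns.
Matching on l.team_id = r.team_id.
- l[0] team_id=2 → no match; kept with NULLs on the r side.
- l[1] team_id=4 → no match; kept with NULLs on the r side.
- l[2] team_id=5 → 2 match(es) in r → 2 row(s).
- l[3] team_id=8 → no match; kept with NULLs on the r side.
- l[4] team_id=1 → no match; kept with NULLs on the r side.
- l[5] team_id=3 → 2 match(es) in r → 2 row(s).
- l[6] team_id=8 → no match; kept with NULLs on the r side.
- l[7] team_id=4 → no match; kept with NULLs on the r side.
- 2 row(s) from r found no l partner → padded with NULL.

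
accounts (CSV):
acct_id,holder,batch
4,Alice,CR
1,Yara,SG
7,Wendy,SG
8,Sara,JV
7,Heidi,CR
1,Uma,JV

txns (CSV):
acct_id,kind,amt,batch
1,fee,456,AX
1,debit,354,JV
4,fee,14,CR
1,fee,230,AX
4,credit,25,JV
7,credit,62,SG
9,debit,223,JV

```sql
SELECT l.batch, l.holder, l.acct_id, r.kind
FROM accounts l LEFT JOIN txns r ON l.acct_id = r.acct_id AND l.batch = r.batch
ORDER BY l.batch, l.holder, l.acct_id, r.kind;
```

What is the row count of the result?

6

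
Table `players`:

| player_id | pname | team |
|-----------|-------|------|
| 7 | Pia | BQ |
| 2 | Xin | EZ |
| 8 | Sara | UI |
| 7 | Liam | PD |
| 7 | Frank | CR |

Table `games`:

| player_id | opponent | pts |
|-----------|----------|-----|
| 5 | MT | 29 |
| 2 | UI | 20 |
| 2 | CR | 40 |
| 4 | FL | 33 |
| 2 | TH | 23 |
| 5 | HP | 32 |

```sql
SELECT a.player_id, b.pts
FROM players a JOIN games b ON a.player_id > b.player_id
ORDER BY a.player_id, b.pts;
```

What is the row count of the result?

INNER JOIN keeps only pairs where the ON condition holds.
Matching on a.player_id > b.player_id.
- a[0] player_id=7 → 6 match(es) in b → 6 row(s).
- a[1] player_id=2 → no match; dropped.
- a[2] player_id=8 → 6 match(es) in b → 6 row(s).
- a[3] player_id=7 → 6 match(es) in b → 6 row(s).
- a[4] player_id=7 → 6 match(es) in b → 6 row(s).
Total: 24 rows.

24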